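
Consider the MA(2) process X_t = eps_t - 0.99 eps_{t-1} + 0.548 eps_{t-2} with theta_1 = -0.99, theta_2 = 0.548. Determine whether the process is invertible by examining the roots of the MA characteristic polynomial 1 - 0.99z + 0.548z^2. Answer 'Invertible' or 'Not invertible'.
\text{Invertible}

The MA(q) characteristic polynomial is P(z) = 1 - 0.99z + 0.548z^2.
Invertibility requires all roots to lie outside the unit circle, i.e. |z| > 1 for every root.
Set 1 + (-0.99) z + (0.548) z^2 = 0, i.e. a z^2 + b z + c = 0 with a = 0.548, b = -0.99, c = 1.
Discriminant D = b^2 - 4ac = (-0.99)^2 - 4*(0.548)*1 = 0.9801 - (2.192) = -1.2119.
D < 0, so the roots are the complex-conjugate pair z = (-b +/- i sqrt(-D)) / (2a) = 0.9033 +/- 1.0044i.
For a conjugate pair |z|^2 = z * conj(z) = (product of roots) = c/a = 1/(0.548) = 1.824818, so |z| = sqrt(1.824818) = 1.3509 for both roots.
Moduli of all roots: 1.3509, 1.3509.
All moduli strictly greater than 1? Yes.
Verdict: Invertible.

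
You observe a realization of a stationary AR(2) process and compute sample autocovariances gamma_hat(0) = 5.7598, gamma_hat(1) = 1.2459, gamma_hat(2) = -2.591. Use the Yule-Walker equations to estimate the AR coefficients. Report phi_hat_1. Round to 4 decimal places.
\hat\phi_{1} = 0.3290

The Yule-Walker equations for an AR(p) process read, in matrix form,
  Gamma_p phi = r_p,   with   (Gamma_p)_{ij} = gamma(|i - j|),
                       (r_p)_i = gamma(i),   i,j = 1..p.
Substitute the sample gammas (Toeplitz matrix and right-hand side of size 2):
  Gamma_p = [[5.7598, 1.2459], [1.2459, 5.7598]]
  r_p     = [1.2459, -2.591]
Written out:
  5.7598 phi_1 + 1.2459 phi_2 = 1.2459
  1.2459 phi_1 + 5.7598 phi_2 = -2.591
Solve by Cramer's rule:
  det = gamma(0)^2 - gamma(1)^2 = (5.7598)^2 - (1.2459)^2 = 33.17529604 - 1.55226681 = 31.62302923
  phi_hat_1 = [gamma(1) gamma(0) - gamma(1) gamma(2)] / det = [(1.2459)(5.7598) - (1.2459)(-2.591)] / 31.62302923 = 10.40426172 / 31.62302923 = 0.329
  phi_hat_2 = [gamma(0) gamma(2) - gamma(1)^2] / det = [(5.7598)(-2.591) - (1.2459)^2] / 31.62302923 = -16.47590861 / 31.62302923 = -0.521
So phi_hat = [0.3290, -0.5210].
Therefore phi_hat_1 = 0.3290.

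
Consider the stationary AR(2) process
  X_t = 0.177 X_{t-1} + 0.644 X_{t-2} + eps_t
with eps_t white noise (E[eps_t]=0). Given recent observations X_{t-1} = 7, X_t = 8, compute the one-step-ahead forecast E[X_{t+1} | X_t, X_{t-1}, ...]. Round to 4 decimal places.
E[X_{t+1} \mid \mathcal F_t] = 5.9240

For an AR(p) model X_t = c + sum_i phi_i X_{t-i} + eps_t, the
one-step-ahead conditional mean is
  E[X_{t+1} | X_t, ...] = c + sum_i phi_i X_{t+1-i}.
Substitute known values:
  E[X_{t+1} | ...] = (0.177) * (8) + (0.644) * (7)
                   = 5.9240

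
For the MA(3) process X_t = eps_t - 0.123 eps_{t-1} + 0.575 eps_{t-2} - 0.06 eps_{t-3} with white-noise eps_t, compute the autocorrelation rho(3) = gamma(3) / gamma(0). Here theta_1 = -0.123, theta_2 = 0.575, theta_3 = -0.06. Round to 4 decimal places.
\rho(3) = -0.0445

For an MA(q) process with theta_0 = 1, the autocovariance is
  gamma(k) = sigma^2 * sum_{i=0..q-k} theta_i * theta_{i+k},
and rho(k) = gamma(k) / gamma(0). Sigma^2 cancels.
  numerator   = (1)*(-0.06) = -0.06.
  denominator = (1)^2 + (-0.123)^2 + (0.575)^2 + (-0.06)^2 = 1.349354.
  rho(3) = -0.06 / 1.349354 = -0.0445.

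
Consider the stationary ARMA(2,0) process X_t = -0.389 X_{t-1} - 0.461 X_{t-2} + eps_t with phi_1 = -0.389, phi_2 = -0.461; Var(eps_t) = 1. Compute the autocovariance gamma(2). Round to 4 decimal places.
\gamma(2) = -0.4885

Multiply the model equation by X_{t-k} and take expectations. With theta_0 = psi_0 = 1 and psi_j the MA(infinity) weights, this gives
  gamma(k) - sum_i phi_i gamma(k-i) = c_k,
  c_k = sigma^2 * sum_{j=k..q} theta_j psi_{j-k}   (c_k = 0 for k > q),
using gamma(-m) = gamma(m).
Pure AR (q = 0): c_0 = sigma^2 = 1, c_k = 0 for k >= 1.
Equations for k = 0, 1, 2 (AR order 2, c_2 = 0):
  (E0) gamma(0) = phi_1 gamma(1) + phi_2 gamma(2) + c_0
  (E1) gamma(1) = phi_1 gamma(0) + phi_2 gamma(1) + c_1
  (E2) gamma(2) = phi_1 gamma(1) + phi_2 gamma(0)
From (E1): gamma(1) = A gamma(0) + B with
  A = phi_1 / (1 - phi_2) = -0.389 / 1.461 = -0.266256,   B = c_1 / (1 - phi_2) = 0 / 1.461 = 0.
Insert (E2) into (E0): gamma(0) (1 - phi_2^2) = phi_1 (1 + phi_2) gamma(1) + c_0.
  phi_1 (1 + phi_2) = (-0.389)(0.539) = -0.209671,   1 - phi_2^2 = 0.787479.
Replace gamma(1) by A gamma(0) + B and collect gamma(0):
  gamma(0) [0.787479 - (-0.209671)(-0.266256)] = c_0 = 1
  gamma(0) * 0.731653 = 1
  gamma(0) = 1 / 0.731653 = 1.366768.
  gamma(1) = A gamma(0) = (-0.266256)(1.366768) = -0.36391.
  gamma(2) = phi_1 gamma(1) + phi_2 gamma(0) = (-0.389)(-0.36391) + (-0.461)(1.366768) = -0.488519.
Therefore gamma(2) = -0.4885 (to 4 decimal places).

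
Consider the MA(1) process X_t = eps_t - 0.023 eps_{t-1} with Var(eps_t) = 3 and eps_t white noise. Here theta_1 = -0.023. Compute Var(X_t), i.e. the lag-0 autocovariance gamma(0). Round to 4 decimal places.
\gamma(0) = 3.0016

For an MA(q) process X_t = eps_t + sum_i theta_i eps_{t-i} with
Var(eps_t) = sigma^2, the variance is
  gamma(0) = sigma^2 * (1 + sum_i theta_i^2).
  sum_i theta_i^2 = (-0.023)^2 = 0.000529.
  gamma(0) = 3 * (1 + 0.000529) = 3 * 1.000529 = 3.001587, which rounds to 3.0016.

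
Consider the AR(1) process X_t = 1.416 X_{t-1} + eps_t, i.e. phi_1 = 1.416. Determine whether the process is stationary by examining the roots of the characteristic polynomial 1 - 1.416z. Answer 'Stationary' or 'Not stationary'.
\text{Not stationary}

The AR(p) characteristic polynomial is P(z) = 1 - 1.416z.
Stationarity requires all roots to lie outside the unit circle, i.e. |z| > 1 for every root.
This is linear in z: 1 + (-1.416) z = 0  =>  z = -1/(-1.416) = 0.706215,  |z| = 0.706215.
Moduli of all roots: 0.7062.
All moduli strictly greater than 1? No.
Verdict: Not stationary.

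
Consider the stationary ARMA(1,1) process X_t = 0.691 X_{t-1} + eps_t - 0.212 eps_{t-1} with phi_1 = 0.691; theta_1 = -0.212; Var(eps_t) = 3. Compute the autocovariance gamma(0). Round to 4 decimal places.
\gamma(0) = 4.3173

Multiply the model equation by X_{t-k} and take expectations. With theta_0 = psi_0 = 1 and psi_j the MA(infinity) weights, this gives
  gamma(k) - sum_i phi_i gamma(k-i) = c_k,
  c_k = sigma^2 * sum_{j=k..q} theta_j psi_{j-k}   (c_k = 0 for k > q),
using gamma(-m) = gamma(m).
psi-weights needed (psi_j = theta_j + sum_i phi_i psi_{j-i}):
  psi_1 = theta_1 + phi_1 = -0.212 + (0.691) = 0.479
Right-hand sides:
  c_0 = sigma^2 (1 + theta_1 psi_1) = 3 * (1 + (-0.212)(0.479)) = 3 * 0.898452 = 2.695356
  c_1 = sigma^2 theta_1 = 3 * (-0.212) = -0.636
  c_2 = 0
Equations for k = 0 and k = 1 (AR order 1):
  gamma(0) = phi_1 gamma(1) + c_0
  gamma(1) = phi_1 gamma(0) + c_1
Substituting the second into the first: gamma(0) (1 - phi_1^2) = c_0 + phi_1 c_1, so
  gamma(0) = (c_0 + phi_1 c_1) / (1 - phi_1^2) = (2.695356 + (0.691)(-0.636)) / (1 - (0.691)^2) = 2.25588 / 0.522519 = 4.317317.
Therefore gamma(0) = 4.3173 (to 4 decimal places).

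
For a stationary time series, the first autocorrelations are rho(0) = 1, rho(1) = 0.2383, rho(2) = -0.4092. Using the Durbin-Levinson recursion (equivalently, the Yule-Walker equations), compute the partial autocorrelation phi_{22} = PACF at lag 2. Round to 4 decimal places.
\phi_{22} = -0.4940

The PACF at lag k is phi_{kk}, the last component of the solution
to the Yule-Walker system G_k phi = r_k where
  (G_k)_{ij} = rho(|i - j|), (r_k)_i = rho(i), i,j = 1..k.
Equivalently, Durbin-Levinson gives phi_{kk} iteratively:
  phi_{11} = rho(1)
  phi_{kk} = [rho(k) - sum_{j=1..k-1} phi_{k-1,j} rho(k-j)]
            / [1 - sum_{j=1..k-1} phi_{k-1,j} rho(j)],
  phi_{k,j} = phi_{k-1,j} - phi_{kk} phi_{k-1,k-j},  j = 1..k-1.
Step k = 1:
  phi_11 = rho(1) = 0.2383.
Step k = 2:
  phi_22 = [rho(2) - phi_11 rho(1)] / [1 - phi_11 rho(1)] = [-0.4092 - (0.2383)(0.2383)] / [1 - (0.2383)(0.2383)]
         = -0.46598689 / 0.94321311 = -0.494.
Therefore phi_{22} = -0.4940.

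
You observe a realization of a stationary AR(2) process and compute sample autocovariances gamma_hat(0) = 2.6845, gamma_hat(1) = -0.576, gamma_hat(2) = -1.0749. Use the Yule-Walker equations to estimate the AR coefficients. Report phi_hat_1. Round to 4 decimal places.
\hat\phi_{1} = -0.3150

The Yule-Walker equations for an AR(p) process read, in matrix form,
  Gamma_p phi = r_p,   with   (Gamma_p)_{ij} = gamma(|i - j|),
                       (r_p)_i = gamma(i),   i,j = 1..p.
Substitute the sample gammas (Toeplitz matrix and right-hand side of size 2):
  Gamma_p = [[2.6845, -0.576], [-0.576, 2.6845]]
  r_p     = [-0.576, -1.0749]
Written out:
  2.6845 phi_1 - 0.576 phi_2 = -0.576
  -0.576 phi_1 + 2.6845 phi_2 = -1.0749
Solve by Cramer's rule:
  det = gamma(0)^2 - gamma(1)^2 = (2.6845)^2 - (-0.576)^2 = 7.20654025 - 0.331776 = 6.87476425
  phi_hat_1 = [gamma(1) gamma(0) - gamma(1) gamma(2)] / det = [(-0.576)(2.6845) - (-0.576)(-1.0749)] / 6.87476425 = -2.1654144 / 6.87476425 = -0.315
  phi_hat_2 = [gamma(0) gamma(2) - gamma(1)^2] / det = [(2.6845)(-1.0749) - (-0.576)^2] / 6.87476425 = -3.21734505 / 6.87476425 = -0.468
So phi_hat = [-0.3150, -0.4680].
Therefore phi_hat_1 = -0.3150.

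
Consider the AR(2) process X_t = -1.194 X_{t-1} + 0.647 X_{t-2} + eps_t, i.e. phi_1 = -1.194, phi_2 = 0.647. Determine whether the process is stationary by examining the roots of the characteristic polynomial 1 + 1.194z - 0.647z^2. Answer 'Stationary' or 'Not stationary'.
\text{Not stationary}

The AR(p) characteristic polynomial is P(z) = 1 + 1.194z - 0.647z^2.
Stationarity requires all roots to lie outside the unit circle, i.e. |z| > 1 for every root.
Set 1 + (1.194) z + (-0.647) z^2 = 0, i.e. a z^2 + b z + c = 0 with a = -0.647, b = 1.194, c = 1.
Discriminant D = b^2 - 4ac = (1.194)^2 - 4*(-0.647)*1 = 1.425636 - (-2.588) = 4.013636.
D >= 0, so the roots are real: z = (-b +/- sqrt(D)) / (2a) = (-1.194 +/- 2.003406) / (-1.294).
  z_1 = (-1.194 + 2.003406) / (-1.294) = -0.6255,   |z_1| = 0.6255.
  z_2 = (-1.194 - 2.003406) / (-1.294) = 2.4709,   |z_2| = 2.4709.
Moduli of all roots: 0.6255, 2.4709.
All moduli strictly greater than 1? No.
Verdict: Not stationary.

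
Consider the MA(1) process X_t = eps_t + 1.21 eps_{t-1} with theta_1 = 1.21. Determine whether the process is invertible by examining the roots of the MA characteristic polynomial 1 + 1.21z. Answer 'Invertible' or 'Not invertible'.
\text{Not invertible}

The MA(q) characteristic polynomial is P(z) = 1 + 1.21z.
Invertibility requires all roots to lie outside the unit circle, i.e. |z| > 1 for every root.
This is linear in z: 1 + (1.21) z = 0  =>  z = -1/(1.21) = -0.826446,  |z| = 0.826446.
Moduli of all roots: 0.8264.
All moduli strictly greater than 1? No.
Verdict: Not invertible.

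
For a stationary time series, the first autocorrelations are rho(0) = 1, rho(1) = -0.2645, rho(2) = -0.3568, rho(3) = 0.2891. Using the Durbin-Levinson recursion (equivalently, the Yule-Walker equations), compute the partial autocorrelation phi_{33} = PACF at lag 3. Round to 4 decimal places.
\phi_{33} = 0.0409

The PACF at lag k is phi_{kk}, the last component of the solution
to the Yule-Walker system G_k phi = r_k where
  (G_k)_{ij} = rho(|i - j|), (r_k)_i = rho(i), i,j = 1..k.
Equivalently, Durbin-Levinson gives phi_{kk} iteratively:
  phi_{11} = rho(1)
  phi_{kk} = [rho(k) - sum_{j=1..k-1} phi_{k-1,j} rho(k-j)]
            / [1 - sum_{j=1..k-1} phi_{k-1,j} rho(j)],
  phi_{k,j} = phi_{k-1,j} - phi_{kk} phi_{k-1,k-j},  j = 1..k-1.
Step k = 1:
  phi_11 = rho(1) = -0.2645.
Step k = 2:
  phi_22 = [rho(2) - phi_11 rho(1)] / [1 - phi_11 rho(1)] = [-0.3568 - (-0.2645)(-0.2645)] / [1 - (-0.2645)(-0.2645)]
         = -0.42676025 / 0.93003975 = -0.458862.
  Update: phi_21 = phi_11 - phi_22 phi_11 = -0.2645 - (-0.458862)(-0.2645) = -0.385869.
Step k = 3:
  phi_33 = [rho(3) - phi_21 rho(2) - phi_22 rho(1)] / [1 - phi_21 rho(1) - phi_22 rho(2)]
    numerator   = 0.2891 - (-0.385869)(-0.3568) - (-0.458862)(-0.2645) = 0.03005281
    denominator = 1 - (-0.385869)(-0.2645) - (-0.458862)(-0.3568) = 0.73421553
  phi_33 = 0.03005281 / 0.73421553 = 0.0409.
Therefore phi_{33} = 0.0409.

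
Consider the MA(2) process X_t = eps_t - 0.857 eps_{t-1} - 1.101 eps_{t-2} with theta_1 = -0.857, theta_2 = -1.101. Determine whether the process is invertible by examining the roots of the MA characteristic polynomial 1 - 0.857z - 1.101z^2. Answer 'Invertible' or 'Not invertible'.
\text{Not invertible}

The MA(q) characteristic polynomial is P(z) = 1 - 0.857z - 1.101z^2.
Invertibility requires all roots to lie outside the unit circle, i.e. |z| > 1 for every root.
Set 1 + (-0.857) z + (-1.101) z^2 = 0, i.e. a z^2 + b z + c = 0 with a = -1.101, b = -0.857, c = 1.
Discriminant D = b^2 - 4ac = (-0.857)^2 - 4*(-1.101)*1 = 0.734449 - (-4.404) = 5.138449.
D >= 0, so the roots are real: z = (-b +/- sqrt(D)) / (2a) = (0.857 +/- 2.266815) / (-2.202).
  z_1 = (0.857 + 2.266815) / (-2.202) = -1.4186,   |z_1| = 1.4186.
  z_2 = (0.857 - 2.266815) / (-2.202) = 0.6402,   |z_2| = 0.6402.
Moduli of all roots: 1.4186, 0.6402.
All moduli strictly greater than 1? No.
Verdict: Not invertible.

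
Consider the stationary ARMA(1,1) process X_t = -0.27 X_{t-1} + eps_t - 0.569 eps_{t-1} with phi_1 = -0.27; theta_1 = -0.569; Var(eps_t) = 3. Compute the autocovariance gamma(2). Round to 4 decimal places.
\gamma(2) = 0.8456

Multiply the model equation by X_{t-k} and take expectations. With theta_0 = psi_0 = 1 and psi_j the MA(infinity) weights, this gives
  gamma(k) - sum_i phi_i gamma(k-i) = c_k,
  c_k = sigma^2 * sum_{j=k..q} theta_j psi_{j-k}   (c_k = 0 for k > q),
using gamma(-m) = gamma(m).
psi-weights needed (psi_j = theta_j + sum_i phi_i psi_{j-i}):
  psi_1 = theta_1 + phi_1 = -0.569 + (-0.27) = -0.839
Right-hand sides:
  c_0 = sigma^2 (1 + theta_1 psi_1) = 3 * (1 + (-0.569)(-0.839)) = 3 * 1.477391 = 4.432173
  c_1 = sigma^2 theta_1 = 3 * (-0.569) = -1.707
  c_2 = 0
Equations for k = 0 and k = 1 (AR order 1):
  gamma(0) = phi_1 gamma(1) + c_0
  gamma(1) = phi_1 gamma(0) + c_1
Substituting the second into the first: gamma(0) (1 - phi_1^2) = c_0 + phi_1 c_1, so
  gamma(0) = (c_0 + phi_1 c_1) / (1 - phi_1^2) = (4.432173 + (-0.27)(-1.707)) / (1 - (-0.27)^2) = 4.893063 / 0.9271 = 5.277816.
  gamma(1) = phi_1 gamma(0) + c_1 = (-0.27)(5.277816) + (-1.707) = -3.13201.
For k = 2 (> q): gamma(2) = phi_1 gamma(1) = (-0.27)(-3.13201) = 0.845643.
Therefore gamma(2) = 0.8456 (to 4 decimal places).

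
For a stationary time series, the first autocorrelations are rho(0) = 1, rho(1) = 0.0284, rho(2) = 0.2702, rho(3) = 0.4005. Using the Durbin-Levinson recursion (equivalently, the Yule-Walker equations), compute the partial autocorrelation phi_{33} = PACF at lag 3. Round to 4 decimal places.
\phi_{33} = 0.4179

The PACF at lag k is phi_{kk}, the last component of the solution
to the Yule-Walker system G_k phi = r_k where
  (G_k)_{ij} = rho(|i - j|), (r_k)_i = rho(i), i,j = 1..k.
Equivalently, Durbin-Levinson gives phi_{kk} iteratively:
  phi_{11} = rho(1)
  phi_{kk} = [rho(k) - sum_{j=1..k-1} phi_{k-1,j} rho(k-j)]
            / [1 - sum_{j=1..k-1} phi_{k-1,j} rho(j)],
  phi_{k,j} = phi_{k-1,j} - phi_{kk} phi_{k-1,k-j},  j = 1..k-1.
Step k = 1:
  phi_11 = rho(1) = 0.0284.
Step k = 2:
  phi_22 = [rho(2) - phi_11 rho(1)] / [1 - phi_11 rho(1)] = [0.2702 - (0.0284)(0.0284)] / [1 - (0.0284)(0.0284)]
         = 0.26939344 / 0.99919344 = 0.269611.
  Update: phi_21 = phi_11 - phi_22 phi_11 = 0.0284 - (0.269611)(0.0284) = 0.020743.
Step k = 3:
  phi_33 = [rho(3) - phi_21 rho(2) - phi_22 rho(1)] / [1 - phi_21 rho(1) - phi_22 rho(2)]
    numerator   = 0.4005 - (0.020743)(0.2702) - (0.269611)(0.0284) = 0.38723828
    denominator = 1 - (0.020743)(0.0284) - (0.269611)(0.2702) = 0.92656203
  phi_33 = 0.38723828 / 0.92656203 = 0.4179.
Therefore phi_{33} = 0.4179.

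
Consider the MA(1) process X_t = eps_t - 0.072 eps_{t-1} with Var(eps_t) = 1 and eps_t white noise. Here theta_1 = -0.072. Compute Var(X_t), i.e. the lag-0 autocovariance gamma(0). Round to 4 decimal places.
\gamma(0) = 1.0052

For an MA(q) process X_t = eps_t + sum_i theta_i eps_{t-i} with
Var(eps_t) = sigma^2, the variance is
  gamma(0) = sigma^2 * (1 + sum_i theta_i^2).
  sum_i theta_i^2 = (-0.072)^2 = 0.005184.
  gamma(0) = 1 * (1 + 0.005184) = 1 * 1.005184 = 1.005184, which rounds to 1.0052.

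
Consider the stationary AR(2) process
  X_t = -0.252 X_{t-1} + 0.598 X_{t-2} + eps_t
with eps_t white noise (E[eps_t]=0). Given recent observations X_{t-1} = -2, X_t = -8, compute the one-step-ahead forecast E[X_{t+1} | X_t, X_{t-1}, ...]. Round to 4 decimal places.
E[X_{t+1} \mid \mathcal F_t] = 0.8200

For an AR(p) model X_t = c + sum_i phi_i X_{t-i} + eps_t, the
one-step-ahead conditional mean is
  E[X_{t+1} | X_t, ...] = c + sum_i phi_i X_{t+1-i}.
Substitute known values:
  E[X_{t+1} | ...] = (-0.252) * (-8) + (0.598) * (-2)
                   = 0.8200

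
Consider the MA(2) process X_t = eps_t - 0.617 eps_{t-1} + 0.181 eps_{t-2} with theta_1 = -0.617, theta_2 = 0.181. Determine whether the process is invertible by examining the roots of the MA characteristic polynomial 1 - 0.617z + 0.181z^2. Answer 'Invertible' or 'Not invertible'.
\text{Invertible}

The MA(q) characteristic polynomial is P(z) = 1 - 0.617z + 0.181z^2.
Invertibility requires all roots to lie outside the unit circle, i.e. |z| > 1 for every root.
Set 1 + (-0.617) z + (0.181) z^2 = 0, i.e. a z^2 + b z + c = 0 with a = 0.181, b = -0.617, c = 1.
Discriminant D = b^2 - 4ac = (-0.617)^2 - 4*(0.181)*1 = 0.380689 - (0.724) = -0.343311.
D < 0, so the roots are the complex-conjugate pair z = (-b +/- i sqrt(-D)) / (2a) = 1.7044 +/- 1.6186i.
For a conjugate pair |z|^2 = z * conj(z) = (product of roots) = c/a = 1/(0.181) = 5.524862, so |z| = sqrt(5.524862) = 2.3505 for both roots.
Moduli of all roots: 2.3505, 2.3505.
All moduli strictly greater than 1? Yes.
Verdict: Invertible.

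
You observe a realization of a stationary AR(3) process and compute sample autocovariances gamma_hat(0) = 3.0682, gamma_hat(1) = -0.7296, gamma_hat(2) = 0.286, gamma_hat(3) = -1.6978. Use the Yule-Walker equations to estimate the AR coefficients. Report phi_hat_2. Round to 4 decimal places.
\hat\phi_{2} = -0.0880

The Yule-Walker equations for an AR(p) process read, in matrix form,
  Gamma_p phi = r_p,   with   (Gamma_p)_{ij} = gamma(|i - j|),
                       (r_p)_i = gamma(i),   i,j = 1..p.
Substitute the sample gammas (Toeplitz matrix and right-hand side of size 3):
  Gamma_p = [[3.0682, -0.7296, 0.286], [-0.7296, 3.0682, -0.7296], [0.286, -0.7296, 3.0682]]
  r_p     = [-0.7296, 0.286, -1.6978]
Written out (R1..R3):
  (R1) 3.0682 phi_1 - 0.7296 phi_2 + 0.286 phi_3 = -0.7296
  (R2) -0.7296 phi_1 + 3.0682 phi_2 - 0.7296 phi_3 = 0.286
  (R3) 0.286 phi_1 - 0.7296 phi_2 + 3.0682 phi_3 = -1.6978
Gaussian elimination:
  R2 <- R2 - (-0.7296/3.0682) R1 = R2 - (-0.237794) R1:  2.894705 phi_2 - 0.661591 phi_3 = 0.112505
  R3 <- R3 - (0.286/3.0682) R1 = R3 - (0.093214) R1:  -0.661591 phi_2 + 3.041541 phi_3 = -1.629791
  R3 <- R3 - (-0.661591/2.894705) R2 = R3 - (-0.228552) R2:  2.890333 phi_3 = -1.604078
Back-substitution:
  phi_hat_3 = -1.604078 / 2.890333 = -0.55498
  phi_hat_2 = (0.112505 - (-0.661591)(-0.55498)) / 2.894705 = -0.087976
  phi_hat_1 = (-0.7296 - (-0.7296)(-0.087976) - (0.286)(-0.55498)) / 3.0682 = -0.206982
So phi_hat = [-0.2070, -0.0880, -0.5550].
Therefore phi_hat_2 = -0.0880.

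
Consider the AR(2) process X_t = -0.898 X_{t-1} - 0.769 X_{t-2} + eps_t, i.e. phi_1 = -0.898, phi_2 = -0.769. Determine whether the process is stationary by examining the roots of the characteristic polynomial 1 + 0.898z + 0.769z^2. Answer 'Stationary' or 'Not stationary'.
\text{Stationary}

The AR(p) characteristic polynomial is P(z) = 1 + 0.898z + 0.769z^2.
Stationarity requires all roots to lie outside the unit circle, i.e. |z| > 1 for every root.
Set 1 + (0.898) z + (0.769) z^2 = 0, i.e. a z^2 + b z + c = 0 with a = 0.769, b = 0.898, c = 1.
Discriminant D = b^2 - 4ac = (0.898)^2 - 4*(0.769)*1 = 0.806404 - (3.076) = -2.269596.
D < 0, so the roots are the complex-conjugate pair z = (-b +/- i sqrt(-D)) / (2a) = -0.5839 +/- 0.9795i.
For a conjugate pair |z|^2 = z * conj(z) = (product of roots) = c/a = 1/(0.769) = 1.30039, so |z| = sqrt(1.30039) = 1.1403 for both roots.
Moduli of all roots: 1.1403, 1.1403.
All moduli strictly greater than 1? Yes.
Verdict: Stationary.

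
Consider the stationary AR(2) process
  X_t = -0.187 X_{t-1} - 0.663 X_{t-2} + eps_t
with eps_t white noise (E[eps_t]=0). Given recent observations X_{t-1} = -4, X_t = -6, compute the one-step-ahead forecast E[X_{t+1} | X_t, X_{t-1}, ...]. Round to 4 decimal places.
E[X_{t+1} \mid \mathcal F_t] = 3.7740

For an AR(p) model X_t = c + sum_i phi_i X_{t-i} + eps_t, the
one-step-ahead conditional mean is
  E[X_{t+1} | X_t, ...] = c + sum_i phi_i X_{t+1-i}.
Substitute known values:
  E[X_{t+1} | ...] = (-0.187) * (-6) + (-0.663) * (-4)
                   = 3.7740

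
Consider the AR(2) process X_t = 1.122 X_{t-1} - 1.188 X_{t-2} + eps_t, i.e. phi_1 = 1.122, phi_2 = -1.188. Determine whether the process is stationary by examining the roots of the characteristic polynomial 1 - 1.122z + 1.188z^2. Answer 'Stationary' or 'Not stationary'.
\text{Not stationary}

The AR(p) characteristic polynomial is P(z) = 1 - 1.122z + 1.188z^2.
Stationarity requires all roots to lie outside the unit circle, i.e. |z| > 1 for every root.
Set 1 + (-1.122) z + (1.188) z^2 = 0, i.e. a z^2 + b z + c = 0 with a = 1.188, b = -1.122, c = 1.
Discriminant D = b^2 - 4ac = (-1.122)^2 - 4*(1.188)*1 = 1.258884 - (4.752) = -3.493116.
D < 0, so the roots are the complex-conjugate pair z = (-b +/- i sqrt(-D)) / (2a) = 0.4722 +/- 0.7866i.
For a conjugate pair |z|^2 = z * conj(z) = (product of roots) = c/a = 1/(1.188) = 0.841751, so |z| = sqrt(0.841751) = 0.9175 for both roots.
Moduli of all roots: 0.9175, 0.9175.
All moduli strictly greater than 1? No.
Verdict: Not stationary.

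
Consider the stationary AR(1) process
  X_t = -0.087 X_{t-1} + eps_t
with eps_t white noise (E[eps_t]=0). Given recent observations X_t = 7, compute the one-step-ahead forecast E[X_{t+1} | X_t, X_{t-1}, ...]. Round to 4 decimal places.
E[X_{t+1} \mid \mathcal F_t] = -0.6090

For an AR(p) model X_t = c + sum_i phi_i X_{t-i} + eps_t, the
one-step-ahead conditional mean is
  E[X_{t+1} | X_t, ...] = c + sum_i phi_i X_{t+1-i}.
Substitute known values:
  E[X_{t+1} | ...] = (-0.087) * (7)
                   = -0.6090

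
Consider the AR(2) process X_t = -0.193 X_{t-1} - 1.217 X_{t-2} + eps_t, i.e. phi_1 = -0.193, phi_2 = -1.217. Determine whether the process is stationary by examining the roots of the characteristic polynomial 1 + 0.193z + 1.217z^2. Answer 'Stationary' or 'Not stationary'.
\text{Not stationary}

The AR(p) characteristic polynomial is P(z) = 1 + 0.193z + 1.217z^2.
Stationarity requires all roots to lie outside the unit circle, i.e. |z| > 1 for every root.
Set 1 + (0.193) z + (1.217) z^2 = 0, i.e. a z^2 + b z + c = 0 with a = 1.217, b = 0.193, c = 1.
Discriminant D = b^2 - 4ac = (0.193)^2 - 4*(1.217)*1 = 0.037249 - (4.868) = -4.830751.
D < 0, so the roots are the complex-conjugate pair z = (-b +/- i sqrt(-D)) / (2a) = -0.0793 +/- 0.903i.
For a conjugate pair |z|^2 = z * conj(z) = (product of roots) = c/a = 1/(1.217) = 0.821693, so |z| = sqrt(0.821693) = 0.9065 for both roots.
Moduli of all roots: 0.9065, 0.9065.
All moduli strictly greater than 1? No.
Verdict: Not stationary.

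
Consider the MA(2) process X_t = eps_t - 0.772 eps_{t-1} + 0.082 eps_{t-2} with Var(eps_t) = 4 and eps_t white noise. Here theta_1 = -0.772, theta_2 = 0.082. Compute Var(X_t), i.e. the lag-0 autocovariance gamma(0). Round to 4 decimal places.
\gamma(0) = 6.4108

For an MA(q) process X_t = eps_t + sum_i theta_i eps_{t-i} with
Var(eps_t) = sigma^2, the variance is
  gamma(0) = sigma^2 * (1 + sum_i theta_i^2).
  sum_i theta_i^2 = (-0.772)^2 + (0.082)^2 = 0.595984 + 0.006724 = 0.602708.
  gamma(0) = 4 * (1 + 0.602708) = 4 * 1.602708 = 6.410832, which rounds to 6.4108.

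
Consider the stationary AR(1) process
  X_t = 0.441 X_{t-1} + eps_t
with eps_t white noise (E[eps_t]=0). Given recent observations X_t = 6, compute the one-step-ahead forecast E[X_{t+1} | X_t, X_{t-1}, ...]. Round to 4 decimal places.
E[X_{t+1} \mid \mathcal F_t] = 2.6460

For an AR(p) model X_t = c + sum_i phi_i X_{t-i} + eps_t, the
one-step-ahead conditional mean is
  E[X_{t+1} | X_t, ...] = c + sum_i phi_i X_{t+1-i}.
Substitute known values:
  E[X_{t+1} | ...] = (0.441) * (6)
                   = 2.6460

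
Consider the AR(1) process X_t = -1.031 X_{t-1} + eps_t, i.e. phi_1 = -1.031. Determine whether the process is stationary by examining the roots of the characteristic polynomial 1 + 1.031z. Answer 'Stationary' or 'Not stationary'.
\text{Not stationary}

The AR(p) characteristic polynomial is P(z) = 1 + 1.031z.
Stationarity requires all roots to lie outside the unit circle, i.e. |z| > 1 for every root.
This is linear in z: 1 + (1.031) z = 0  =>  z = -1/(1.031) = -0.969932,  |z| = 0.969932.
Moduli of all roots: 0.9699.
All moduli strictly greater than 1? No.
Verdict: Not stationary.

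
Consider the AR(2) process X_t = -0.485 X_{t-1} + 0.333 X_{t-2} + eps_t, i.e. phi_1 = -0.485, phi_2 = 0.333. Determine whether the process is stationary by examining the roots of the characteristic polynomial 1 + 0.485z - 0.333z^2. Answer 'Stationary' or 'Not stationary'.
\text{Stationary}

The AR(p) characteristic polynomial is P(z) = 1 + 0.485z - 0.333z^2.
Stationarity requires all roots to lie outside the unit circle, i.e. |z| > 1 for every root.
Set 1 + (0.485) z + (-0.333) z^2 = 0, i.e. a z^2 + b z + c = 0 with a = -0.333, b = 0.485, c = 1.
Discriminant D = b^2 - 4ac = (0.485)^2 - 4*(-0.333)*1 = 0.235225 - (-1.332) = 1.567225.
D >= 0, so the roots are real: z = (-b +/- sqrt(D)) / (2a) = (-0.485 +/- 1.251889) / (-0.666).
  z_1 = (-0.485 + 1.251889) / (-0.666) = -1.1515,   |z_1| = 1.1515.
  z_2 = (-0.485 - 1.251889) / (-0.666) = 2.6079,   |z_2| = 2.6079.
Moduli of all roots: 1.1515, 2.6079.
All moduli strictly greater than 1? Yes.
Verdict: Stationary.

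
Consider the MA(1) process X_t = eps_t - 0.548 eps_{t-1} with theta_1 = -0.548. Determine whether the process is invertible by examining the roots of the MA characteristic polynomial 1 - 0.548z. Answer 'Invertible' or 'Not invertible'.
\text{Invertible}

The MA(q) characteristic polynomial is P(z) = 1 - 0.548z.
Invertibility requires all roots to lie outside the unit circle, i.e. |z| > 1 for every root.
This is linear in z: 1 + (-0.548) z = 0  =>  z = -1/(-0.548) = 1.824818,  |z| = 1.824818.
Moduli of all roots: 1.8248.
All moduli strictly greater than 1? Yes.
Verdict: Invertible.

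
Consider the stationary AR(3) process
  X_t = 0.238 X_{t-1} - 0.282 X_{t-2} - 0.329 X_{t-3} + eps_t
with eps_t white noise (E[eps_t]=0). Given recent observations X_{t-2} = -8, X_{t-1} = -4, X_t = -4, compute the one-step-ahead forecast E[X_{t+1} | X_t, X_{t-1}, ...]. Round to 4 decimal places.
E[X_{t+1} \mid \mathcal F_t] = 2.8080

For an AR(p) model X_t = c + sum_i phi_i X_{t-i} + eps_t, the
one-step-ahead conditional mean is
  E[X_{t+1} | X_t, ...] = c + sum_i phi_i X_{t+1-i}.
Substitute known values:
  E[X_{t+1} | ...] = (0.238) * (-4) + (-0.282) * (-4) + (-0.329) * (-8)
                   = 2.8080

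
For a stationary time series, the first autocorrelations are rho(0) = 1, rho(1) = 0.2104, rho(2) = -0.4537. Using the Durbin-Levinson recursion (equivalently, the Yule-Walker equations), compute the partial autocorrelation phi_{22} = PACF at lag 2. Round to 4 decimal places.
\phi_{22} = -0.5210

The PACF at lag k is phi_{kk}, the last component of the solution
to the Yule-Walker system G_k phi = r_k where
  (G_k)_{ij} = rho(|i - j|), (r_k)_i = rho(i), i,j = 1..k.
Equivalently, Durbin-Levinson gives phi_{kk} iteratively:
  phi_{11} = rho(1)
  phi_{kk} = [rho(k) - sum_{j=1..k-1} phi_{k-1,j} rho(k-j)]
            / [1 - sum_{j=1..k-1} phi_{k-1,j} rho(j)],
  phi_{k,j} = phi_{k-1,j} - phi_{kk} phi_{k-1,k-j},  j = 1..k-1.
Step k = 1:
  phi_11 = rho(1) = 0.2104.
Step k = 2:
  phi_22 = [rho(2) - phi_11 rho(1)] / [1 - phi_11 rho(1)] = [-0.4537 - (0.2104)(0.2104)] / [1 - (0.2104)(0.2104)]
         = -0.49796816 / 0.95573184 = -0.521.
Therefore phi_{22} = -0.5210.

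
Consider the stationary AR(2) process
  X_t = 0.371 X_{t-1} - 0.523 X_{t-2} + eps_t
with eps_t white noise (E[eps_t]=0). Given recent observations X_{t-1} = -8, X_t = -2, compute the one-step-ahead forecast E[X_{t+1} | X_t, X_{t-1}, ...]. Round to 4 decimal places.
E[X_{t+1} \mid \mathcal F_t] = 3.4420

For an AR(p) model X_t = c + sum_i phi_i X_{t-i} + eps_t, the
one-step-ahead conditional mean is
  E[X_{t+1} | X_t, ...] = c + sum_i phi_i X_{t+1-i}.
Substitute known values:
  E[X_{t+1} | ...] = (0.371) * (-2) + (-0.523) * (-8)
                   = 3.4420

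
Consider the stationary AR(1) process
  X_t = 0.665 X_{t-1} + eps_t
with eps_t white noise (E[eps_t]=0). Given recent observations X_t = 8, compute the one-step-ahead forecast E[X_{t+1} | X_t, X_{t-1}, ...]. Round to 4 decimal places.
E[X_{t+1} \mid \mathcal F_t] = 5.3200

For an AR(p) model X_t = c + sum_i phi_i X_{t-i} + eps_t, the
one-step-ahead conditional mean is
  E[X_{t+1} | X_t, ...] = c + sum_i phi_i X_{t+1-i}.
Substitute known values:
  E[X_{t+1} | ...] = (0.665) * (8)
                   = 5.3200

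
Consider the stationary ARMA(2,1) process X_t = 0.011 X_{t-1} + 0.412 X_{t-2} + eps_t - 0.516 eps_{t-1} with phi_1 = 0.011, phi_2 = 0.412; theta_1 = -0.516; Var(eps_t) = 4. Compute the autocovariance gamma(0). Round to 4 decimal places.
\gamma(0) = 6.0096

Multiply the model equation by X_{t-k} and take expectations. With theta_0 = psi_0 = 1 and psi_j the MA(infinity) weights, this gives
  gamma(k) - sum_i phi_i gamma(k-i) = c_k,
  c_k = sigma^2 * sum_{j=k..q} theta_j psi_{j-k}   (c_k = 0 for k > q),
using gamma(-m) = gamma(m).
psi-weights needed (psi_j = theta_j + sum_i phi_i psi_{j-i}):
  psi_1 = theta_1 + phi_1 = -0.516 + (0.011) = -0.505
Right-hand sides:
  c_0 = sigma^2 (1 + theta_1 psi_1) = 4 * (1 + (-0.516)(-0.505)) = 4 * 1.26058 = 5.04232
  c_1 = sigma^2 theta_1 = 4 * (-0.516) = -2.064
  c_2 = 0
Equations for k = 0, 1, 2 (AR order 2, c_2 = 0):
  (E0) gamma(0) = phi_1 gamma(1) + phi_2 gamma(2) + c_0
  (E1) gamma(1) = phi_1 gamma(0) + phi_2 gamma(1) + c_1
  (E2) gamma(2) = phi_1 gamma(1) + phi_2 gamma(0)
From (E1): gamma(1) = A gamma(0) + B with
  A = phi_1 / (1 - phi_2) = 0.011 / 0.588 = 0.018707,   B = c_1 / (1 - phi_2) = -2.064 / 0.588 = -3.510204.
Insert (E2) into (E0): gamma(0) (1 - phi_2^2) = phi_1 (1 + phi_2) gamma(1) + c_0.
  phi_1 (1 + phi_2) = (0.011)(1.412) = 0.015532,   1 - phi_2^2 = 0.830256.
Replace gamma(1) by A gamma(0) + B and collect gamma(0):
  gamma(0) [0.830256 - (0.015532)(0.018707)] = (0.015532)(-3.510204) + 5.04232
  gamma(0) * 0.829965 = 4.9878
  gamma(0) = 4.9878 / 0.829965 = 6.009647.
Therefore gamma(0) = 6.0096 (to 4 decimal places).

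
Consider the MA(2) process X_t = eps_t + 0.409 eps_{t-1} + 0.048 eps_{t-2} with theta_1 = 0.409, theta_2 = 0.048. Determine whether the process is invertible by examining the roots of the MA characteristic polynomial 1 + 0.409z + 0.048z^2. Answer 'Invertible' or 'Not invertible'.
\text{Invertible}

The MA(q) characteristic polynomial is P(z) = 1 + 0.409z + 0.048z^2.
Invertibility requires all roots to lie outside the unit circle, i.e. |z| > 1 for every root.
Set 1 + (0.409) z + (0.048) z^2 = 0, i.e. a z^2 + b z + c = 0 with a = 0.048, b = 0.409, c = 1.
Discriminant D = b^2 - 4ac = (0.409)^2 - 4*(0.048)*1 = 0.167281 - (0.192) = -0.024719.
D < 0, so the roots are the complex-conjugate pair z = (-b +/- i sqrt(-D)) / (2a) = -4.2604 +/- 1.6377i.
For a conjugate pair |z|^2 = z * conj(z) = (product of roots) = c/a = 1/(0.048) = 20.833333, so |z| = sqrt(20.833333) = 4.5644 for both roots.
Moduli of all roots: 4.5644, 4.5644.
All moduli strictly greater than 1? Yes.
Verdict: Invertible.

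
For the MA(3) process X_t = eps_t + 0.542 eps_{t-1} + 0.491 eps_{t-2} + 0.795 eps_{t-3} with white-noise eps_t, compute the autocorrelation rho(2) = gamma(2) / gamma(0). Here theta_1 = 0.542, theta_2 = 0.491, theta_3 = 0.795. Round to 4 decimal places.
\rho(2) = 0.4254

For an MA(q) process with theta_0 = 1, the autocovariance is
  gamma(k) = sigma^2 * sum_{i=0..q-k} theta_i * theta_{i+k},
and rho(k) = gamma(k) / gamma(0). Sigma^2 cancels.
  numerator   = (1)*(0.491) + (0.542)*(0.795) = 0.92189.
  denominator = (1)^2 + (0.542)^2 + (0.491)^2 + (0.795)^2 = 2.16687.
  rho(2) = 0.92189 / 2.16687 = 0.4254.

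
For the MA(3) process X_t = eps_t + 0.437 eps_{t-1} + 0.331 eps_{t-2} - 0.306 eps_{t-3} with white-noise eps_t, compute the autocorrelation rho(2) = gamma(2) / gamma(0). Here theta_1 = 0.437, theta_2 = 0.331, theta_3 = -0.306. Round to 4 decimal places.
\rho(2) = 0.1415

For an MA(q) process with theta_0 = 1, the autocovariance is
  gamma(k) = sigma^2 * sum_{i=0..q-k} theta_i * theta_{i+k},
and rho(k) = gamma(k) / gamma(0). Sigma^2 cancels.
  numerator   = (1)*(0.331) + (0.437)*(-0.306) = 0.197278.
  denominator = (1)^2 + (0.437)^2 + (0.331)^2 + (-0.306)^2 = 1.394166.
  rho(2) = 0.197278 / 1.394166 = 0.1415.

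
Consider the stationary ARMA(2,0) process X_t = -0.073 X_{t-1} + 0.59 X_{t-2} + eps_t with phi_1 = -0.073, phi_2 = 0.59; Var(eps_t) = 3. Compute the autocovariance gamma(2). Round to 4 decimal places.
\gamma(2) = 2.8658

Multiply the model equation by X_{t-k} and take expectations. With theta_0 = psi_0 = 1 and psi_j the MA(infinity) weights, this gives
  gamma(k) - sum_i phi_i gamma(k-i) = c_k,
  c_k = sigma^2 * sum_{j=k..q} theta_j psi_{j-k}   (c_k = 0 for k > q),
using gamma(-m) = gamma(m).
Pure AR (q = 0): c_0 = sigma^2 = 3, c_k = 0 for k >= 1.
Equations for k = 0, 1, 2 (AR order 2, c_2 = 0):
  (E0) gamma(0) = phi_1 gamma(1) + phi_2 gamma(2) + c_0
  (E1) gamma(1) = phi_1 gamma(0) + phi_2 gamma(1) + c_1
  (E2) gamma(2) = phi_1 gamma(1) + phi_2 gamma(0)
From (E1): gamma(1) = A gamma(0) + B with
  A = phi_1 / (1 - phi_2) = -0.073 / 0.41 = -0.178049,   B = c_1 / (1 - phi_2) = 0 / 0.41 = 0.
Insert (E2) into (E0): gamma(0) (1 - phi_2^2) = phi_1 (1 + phi_2) gamma(1) + c_0.
  phi_1 (1 + phi_2) = (-0.073)(1.59) = -0.11607,   1 - phi_2^2 = 0.6519.
Replace gamma(1) by A gamma(0) + B and collect gamma(0):
  gamma(0) [0.6519 - (-0.11607)(-0.178049)] = c_0 = 3
  gamma(0) * 0.631234 = 3
  gamma(0) = 3 / 0.631234 = 4.752597.
  gamma(1) = A gamma(0) = (-0.178049)(4.752597) = -0.846194.
  gamma(2) = phi_1 gamma(1) + phi_2 gamma(0) = (-0.073)(-0.846194) + (0.59)(4.752597) = 2.865804.
Therefore gamma(2) = 2.8658 (to 4 decimal places).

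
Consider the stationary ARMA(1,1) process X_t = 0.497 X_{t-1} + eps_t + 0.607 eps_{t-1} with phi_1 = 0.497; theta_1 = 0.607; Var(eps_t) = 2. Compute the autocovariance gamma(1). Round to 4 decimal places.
\gamma(1) = 3.8169

Multiply the model equation by X_{t-k} and take expectations. With theta_0 = psi_0 = 1 and psi_j the MA(infinity) weights, this gives
  gamma(k) - sum_i phi_i gamma(k-i) = c_k,
  c_k = sigma^2 * sum_{j=k..q} theta_j psi_{j-k}   (c_k = 0 for k > q),
using gamma(-m) = gamma(m).
psi-weights needed (psi_j = theta_j + sum_i phi_i psi_{j-i}):
  psi_1 = theta_1 + phi_1 = 0.607 + (0.497) = 1.104
Right-hand sides:
  c_0 = sigma^2 (1 + theta_1 psi_1) = 2 * (1 + (0.607)(1.104)) = 2 * 1.670128 = 3.340256
  c_1 = sigma^2 theta_1 = 2 * (0.607) = 1.214
  c_2 = 0
Equations for k = 0 and k = 1 (AR order 1):
  gamma(0) = phi_1 gamma(1) + c_0
  gamma(1) = phi_1 gamma(0) + c_1
Substituting the second into the first: gamma(0) (1 - phi_1^2) = c_0 + phi_1 c_1, so
  gamma(0) = (c_0 + phi_1 c_1) / (1 - phi_1^2) = (3.340256 + (0.497)(1.214)) / (1 - (0.497)^2) = 3.943614 / 0.752991 = 5.237266.
  gamma(1) = phi_1 gamma(0) + c_1 = (0.497)(5.237266) + (1.214) = 3.816921.
Therefore gamma(1) = 3.8169 (to 4 decimal places).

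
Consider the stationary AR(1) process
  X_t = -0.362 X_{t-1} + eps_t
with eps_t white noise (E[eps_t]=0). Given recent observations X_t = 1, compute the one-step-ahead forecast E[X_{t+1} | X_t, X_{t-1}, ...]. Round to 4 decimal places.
E[X_{t+1} \mid \mathcal F_t] = -0.3620

For an AR(p) model X_t = c + sum_i phi_i X_{t-i} + eps_t, the
one-step-ahead conditional mean is
  E[X_{t+1} | X_t, ...] = c + sum_i phi_i X_{t+1-i}.
Substitute known values:
  E[X_{t+1} | ...] = (-0.362) * (1)
                   = -0.3620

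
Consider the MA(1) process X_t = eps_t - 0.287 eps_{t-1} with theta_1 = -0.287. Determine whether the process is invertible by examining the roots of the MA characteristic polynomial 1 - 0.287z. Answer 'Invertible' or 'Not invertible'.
\text{Invertible}

The MA(q) characteristic polynomial is P(z) = 1 - 0.287z.
Invertibility requires all roots to lie outside the unit circle, i.e. |z| > 1 for every root.
This is linear in z: 1 + (-0.287) z = 0  =>  z = -1/(-0.287) = 3.484321,  |z| = 3.484321.
Moduli of all roots: 3.4843.
All moduli strictly greater than 1? Yes.
Verdict: Invertible.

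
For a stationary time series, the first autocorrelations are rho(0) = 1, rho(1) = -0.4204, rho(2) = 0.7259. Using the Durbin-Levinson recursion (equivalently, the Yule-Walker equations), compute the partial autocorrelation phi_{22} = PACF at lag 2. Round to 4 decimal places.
\phi_{22} = 0.6671

The PACF at lag k is phi_{kk}, the last component of the solution
to the Yule-Walker system G_k phi = r_k where
  (G_k)_{ij} = rho(|i - j|), (r_k)_i = rho(i), i,j = 1..k.
Equivalently, Durbin-Levinson gives phi_{kk} iteratively:
  phi_{11} = rho(1)
  phi_{kk} = [rho(k) - sum_{j=1..k-1} phi_{k-1,j} rho(k-j)]
            / [1 - sum_{j=1..k-1} phi_{k-1,j} rho(j)],
  phi_{k,j} = phi_{k-1,j} - phi_{kk} phi_{k-1,k-j},  j = 1..k-1.
Step k = 1:
  phi_11 = rho(1) = -0.4204.
Step k = 2:
  phi_22 = [rho(2) - phi_11 rho(1)] / [1 - phi_11 rho(1)] = [0.7259 - (-0.4204)(-0.4204)] / [1 - (-0.4204)(-0.4204)]
         = 0.54916384 / 0.82326384 = 0.6671.
Therefore phi_{22} = 0.6671.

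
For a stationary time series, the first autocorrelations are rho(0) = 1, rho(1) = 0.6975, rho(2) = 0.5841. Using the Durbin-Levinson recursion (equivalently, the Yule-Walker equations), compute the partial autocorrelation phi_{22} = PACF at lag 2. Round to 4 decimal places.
\phi_{22} = 0.1901

The PACF at lag k is phi_{kk}, the last component of the solution
to the Yule-Walker system G_k phi = r_k where
  (G_k)_{ij} = rho(|i - j|), (r_k)_i = rho(i), i,j = 1..k.
Equivalently, Durbin-Levinson gives phi_{kk} iteratively:
  phi_{11} = rho(1)
  phi_{kk} = [rho(k) - sum_{j=1..k-1} phi_{k-1,j} rho(k-j)]
            / [1 - sum_{j=1..k-1} phi_{k-1,j} rho(j)],
  phi_{k,j} = phi_{k-1,j} - phi_{kk} phi_{k-1,k-j},  j = 1..k-1.
Step k = 1:
  phi_11 = rho(1) = 0.6975.
Step k = 2:
  phi_22 = [rho(2) - phi_11 rho(1)] / [1 - phi_11 rho(1)] = [0.5841 - (0.6975)(0.6975)] / [1 - (0.6975)(0.6975)]
         = 0.09759375 / 0.51349375 = 0.1901.
Therefore phi_{22} = 0.1901.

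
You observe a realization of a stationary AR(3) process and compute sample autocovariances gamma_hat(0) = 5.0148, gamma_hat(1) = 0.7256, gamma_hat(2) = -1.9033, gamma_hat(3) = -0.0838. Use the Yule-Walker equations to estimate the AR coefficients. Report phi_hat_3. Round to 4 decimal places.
\hat\phi_{3} = 0.1470

The Yule-Walker equations for an AR(p) process read, in matrix form,
  Gamma_p phi = r_p,   with   (Gamma_p)_{ij} = gamma(|i - j|),
                       (r_p)_i = gamma(i),   i,j = 1..p.
Substitute the sample gammas (Toeplitz matrix and right-hand side of size 3):
  Gamma_p = [[5.0148, 0.7256, -1.9033], [0.7256, 5.0148, 0.7256], [-1.9033, 0.7256, 5.0148]]
  r_p     = [0.7256, -1.9033, -0.0838]
Written out (R1..R3):
  (R1) 5.0148 phi_1 + 0.7256 phi_2 - 1.9033 phi_3 = 0.7256
  (R2) 0.7256 phi_1 + 5.0148 phi_2 + 0.7256 phi_3 = -1.9033
  (R3) -1.9033 phi_1 + 0.7256 phi_2 + 5.0148 phi_3 = -0.0838
Gaussian elimination:
  R2 <- R2 - (0.7256/5.0148) R1 = R2 - (0.144692) R1:  4.909812 phi_2 + 1.000992 phi_3 = -2.008288
  R3 <- R3 - (-1.9033/5.0148) R1 = R3 - (-0.379537) R1:  1.000992 phi_2 + 4.292428 phi_3 = 0.191592
  R3 <- R3 - (1.000992/4.909812) R2 = R3 - (0.203876) R2:  4.08835 phi_3 = 0.601033
Back-substitution:
  phi_hat_3 = 0.601033 / 4.08835 = 0.147011
  phi_hat_2 = (-2.008288 - (1.000992)(0.147011)) / 4.909812 = -0.439008
  phi_hat_1 = (0.7256 - (0.7256)(-0.439008) - (-1.9033)(0.147011)) / 5.0148 = 0.264009
So phi_hat = [0.2640, -0.4390, 0.1470].
Therefore phi_hat_3 = 0.1470.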